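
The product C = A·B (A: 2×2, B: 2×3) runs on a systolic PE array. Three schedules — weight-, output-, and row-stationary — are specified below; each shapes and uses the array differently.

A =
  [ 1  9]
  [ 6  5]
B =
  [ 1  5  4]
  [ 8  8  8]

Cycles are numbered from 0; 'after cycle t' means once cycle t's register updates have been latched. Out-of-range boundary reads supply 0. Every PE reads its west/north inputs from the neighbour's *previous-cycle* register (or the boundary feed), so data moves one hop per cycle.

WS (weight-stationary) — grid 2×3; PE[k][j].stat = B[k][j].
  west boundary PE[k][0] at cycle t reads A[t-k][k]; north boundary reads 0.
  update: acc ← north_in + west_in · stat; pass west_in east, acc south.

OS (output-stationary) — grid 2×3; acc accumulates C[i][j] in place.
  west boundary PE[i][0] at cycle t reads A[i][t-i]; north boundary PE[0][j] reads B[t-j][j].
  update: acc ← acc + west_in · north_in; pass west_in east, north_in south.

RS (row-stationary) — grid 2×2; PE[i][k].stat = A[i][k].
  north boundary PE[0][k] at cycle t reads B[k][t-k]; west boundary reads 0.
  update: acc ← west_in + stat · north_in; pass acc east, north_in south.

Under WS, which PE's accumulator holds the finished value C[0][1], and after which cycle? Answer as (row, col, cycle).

WS — PE[1][1] is where C[0][1] collects:
  c0 r1c1: 0 / 0 / 0
  c1 r1c1: 0 / 0 / 0
  c2 r1c1: 77 / 9 / 77

(row, col, cycle) = (1, 1, 2)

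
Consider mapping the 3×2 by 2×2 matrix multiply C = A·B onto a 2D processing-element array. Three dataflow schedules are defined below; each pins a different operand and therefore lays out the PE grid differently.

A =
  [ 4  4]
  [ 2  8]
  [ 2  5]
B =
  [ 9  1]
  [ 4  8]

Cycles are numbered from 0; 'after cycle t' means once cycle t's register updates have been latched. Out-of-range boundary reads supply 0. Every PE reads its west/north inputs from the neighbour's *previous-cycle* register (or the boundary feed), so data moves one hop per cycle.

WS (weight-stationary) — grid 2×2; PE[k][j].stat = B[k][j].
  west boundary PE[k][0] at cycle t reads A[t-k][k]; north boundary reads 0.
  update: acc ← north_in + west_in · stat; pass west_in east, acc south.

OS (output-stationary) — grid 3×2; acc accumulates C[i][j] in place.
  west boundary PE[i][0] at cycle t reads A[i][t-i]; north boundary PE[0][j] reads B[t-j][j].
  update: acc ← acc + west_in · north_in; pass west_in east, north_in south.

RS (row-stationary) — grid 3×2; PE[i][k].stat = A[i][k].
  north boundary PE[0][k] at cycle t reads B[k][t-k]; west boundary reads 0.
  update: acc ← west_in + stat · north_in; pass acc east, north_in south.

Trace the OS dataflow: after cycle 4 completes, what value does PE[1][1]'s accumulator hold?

Tracing OS — 3×2 array, target PE[1][1]:
  cycle 0: PE[0][1] → acc 0, east 0, south 0
  cycle 0: PE[1][0] → acc 0, east 0, south 0
  cycle 0: PE[1][1] → acc 0, east 0, south 0
  cycle 1: PE[0][1] → acc 4, east 4, south 1
  cycle 1: PE[1][0] → acc 18, east 2, south 9
  cycle 1: PE[1][1] → acc 0, east 0, south 0
  cycle 2: PE[0][1] → acc 36, east 4, south 8
  cycle 2: PE[1][0] → acc 50, east 8, south 4
  cycle 2: PE[1][1] → acc 2, east 2, south 1
  cycle 3: PE[0][1] → acc 36, east 0, south 0
  cycle 3: PE[1][0] → acc 50, east 0, south 0
  cycle 3: PE[1][1] → acc 66, east 8, south 8
  cycle 4: PE[0][1] → acc 36, east 0, south 0
  cycle 4: PE[1][0] → acc 50, east 0, south 0
  cycle 4: PE[1][1] → acc 66, east 0, south 0

PE[1][1].acc = 66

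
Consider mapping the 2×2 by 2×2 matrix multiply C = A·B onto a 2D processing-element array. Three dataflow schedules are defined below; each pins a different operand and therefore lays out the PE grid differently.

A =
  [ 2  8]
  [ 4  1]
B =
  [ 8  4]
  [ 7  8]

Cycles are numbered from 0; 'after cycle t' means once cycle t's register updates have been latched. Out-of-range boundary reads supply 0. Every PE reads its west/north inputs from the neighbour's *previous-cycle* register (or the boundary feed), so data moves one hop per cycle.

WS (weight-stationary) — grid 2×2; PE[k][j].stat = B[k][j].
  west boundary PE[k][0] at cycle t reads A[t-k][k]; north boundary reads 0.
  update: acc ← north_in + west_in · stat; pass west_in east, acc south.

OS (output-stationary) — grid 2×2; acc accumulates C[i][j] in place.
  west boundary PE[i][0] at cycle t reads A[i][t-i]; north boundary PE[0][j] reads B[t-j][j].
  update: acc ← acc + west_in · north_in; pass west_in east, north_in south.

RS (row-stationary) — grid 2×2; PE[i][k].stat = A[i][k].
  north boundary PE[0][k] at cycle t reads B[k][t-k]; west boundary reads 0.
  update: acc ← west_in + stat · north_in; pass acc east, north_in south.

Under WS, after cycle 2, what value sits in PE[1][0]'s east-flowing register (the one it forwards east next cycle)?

WS on a 2×2 grid — tracing PE[1][0] and its feeders:
  cycle 0: PE[0][0] → acc 16, east 2, south 16
  cycle 0: PE[1][0] → acc 0, east 0, south 0
  cycle 1: PE[0][0] → acc 32, east 4, south 32
  cycle 1: PE[1][0] → acc 72, east 8, south 72
  cycle 2: PE[0][0] → acc 0, east 0, south 0
  cycle 2: PE[1][0] → acc 39, east 1, south 39

register = 1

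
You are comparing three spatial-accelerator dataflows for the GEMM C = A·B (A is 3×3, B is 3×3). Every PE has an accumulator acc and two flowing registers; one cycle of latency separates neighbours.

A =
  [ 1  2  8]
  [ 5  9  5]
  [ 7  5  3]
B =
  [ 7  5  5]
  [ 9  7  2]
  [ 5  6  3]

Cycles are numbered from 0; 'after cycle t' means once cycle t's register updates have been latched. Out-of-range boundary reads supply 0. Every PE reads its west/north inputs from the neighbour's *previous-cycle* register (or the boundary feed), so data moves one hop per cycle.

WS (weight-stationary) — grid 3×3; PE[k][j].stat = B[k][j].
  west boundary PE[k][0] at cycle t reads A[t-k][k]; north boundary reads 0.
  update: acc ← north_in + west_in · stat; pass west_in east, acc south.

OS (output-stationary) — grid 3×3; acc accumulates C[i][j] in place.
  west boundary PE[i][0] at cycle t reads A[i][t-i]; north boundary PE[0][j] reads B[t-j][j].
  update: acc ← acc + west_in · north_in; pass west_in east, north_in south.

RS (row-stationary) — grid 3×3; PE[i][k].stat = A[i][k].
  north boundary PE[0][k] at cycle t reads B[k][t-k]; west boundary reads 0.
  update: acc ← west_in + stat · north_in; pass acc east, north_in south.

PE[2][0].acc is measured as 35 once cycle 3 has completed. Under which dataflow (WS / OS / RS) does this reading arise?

dataflow = RS

— WS: 3×3; PE[2][0] trace:
  @0  [2,0]  acc 0  |  →0  ↓0
  @1  [2,0]  acc 0  |  →0  ↓0
  @2  [2,0]  acc 65  |  →8  ↓65
  @3  [2,0]  acc 141  |  →5  ↓141
— OS: 3×3; PE[2][0] trace:
  @0  [2,0]  acc 0  |  →0  ↓0
  @1  [2,0]  acc 0  |  →0  ↓0
  @2  [2,0]  acc 49  |  →7  ↓7
  @3  [2,0]  acc 94  |  →5  ↓9
— RS: 3×3; PE[2][0] trace:
  @0  [2,0]  acc 0  |  →0  ↓0
  @1  [2,0]  acc 0  |  →0  ↓0
  @2  [2,0]  acc 49  |  →49  ↓7
  @3  [2,0]  acc 35  |  →35  ↓5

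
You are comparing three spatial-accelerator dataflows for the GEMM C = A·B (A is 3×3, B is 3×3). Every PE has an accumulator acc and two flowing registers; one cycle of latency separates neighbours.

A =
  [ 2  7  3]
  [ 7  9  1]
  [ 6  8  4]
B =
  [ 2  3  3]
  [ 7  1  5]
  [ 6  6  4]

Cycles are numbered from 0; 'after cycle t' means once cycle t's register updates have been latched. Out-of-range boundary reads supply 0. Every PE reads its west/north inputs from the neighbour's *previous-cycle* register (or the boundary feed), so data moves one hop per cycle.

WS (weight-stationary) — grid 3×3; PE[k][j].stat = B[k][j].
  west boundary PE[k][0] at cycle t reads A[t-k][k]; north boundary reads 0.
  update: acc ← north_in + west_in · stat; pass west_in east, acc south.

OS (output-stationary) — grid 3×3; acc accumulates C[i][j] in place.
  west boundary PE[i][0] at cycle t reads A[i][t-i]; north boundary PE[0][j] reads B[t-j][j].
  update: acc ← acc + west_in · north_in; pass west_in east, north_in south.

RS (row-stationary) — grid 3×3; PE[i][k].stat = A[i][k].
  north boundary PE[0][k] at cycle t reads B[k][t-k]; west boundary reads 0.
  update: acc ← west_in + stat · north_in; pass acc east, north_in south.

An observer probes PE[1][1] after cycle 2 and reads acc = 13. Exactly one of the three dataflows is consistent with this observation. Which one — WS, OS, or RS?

Under WS (3×3), PE[1][1]:
  cycle 0: PE[1][1] → acc 0, east 0, south 0
  cycle 1: PE[1][1] → acc 0, east 0, south 0
  cycle 2: PE[1][1] → acc 13, east 7, south 13
Under OS (3×3), PE[1][1]:
  cycle 0: PE[1][1] → acc 0, east 0, south 0
  cycle 1: PE[1][1] → acc 0, east 0, south 0
  cycle 2: PE[1][1] → acc 21, east 7, south 3
Under RS (3×3), PE[1][1]:
  cycle 0: PE[1][1] → acc 0, east 0, south 0
  cycle 1: PE[1][1] → acc 0, east 0, south 0
  cycle 2: PE[1][1] → acc 77, east 77, south 7

dataflow = WS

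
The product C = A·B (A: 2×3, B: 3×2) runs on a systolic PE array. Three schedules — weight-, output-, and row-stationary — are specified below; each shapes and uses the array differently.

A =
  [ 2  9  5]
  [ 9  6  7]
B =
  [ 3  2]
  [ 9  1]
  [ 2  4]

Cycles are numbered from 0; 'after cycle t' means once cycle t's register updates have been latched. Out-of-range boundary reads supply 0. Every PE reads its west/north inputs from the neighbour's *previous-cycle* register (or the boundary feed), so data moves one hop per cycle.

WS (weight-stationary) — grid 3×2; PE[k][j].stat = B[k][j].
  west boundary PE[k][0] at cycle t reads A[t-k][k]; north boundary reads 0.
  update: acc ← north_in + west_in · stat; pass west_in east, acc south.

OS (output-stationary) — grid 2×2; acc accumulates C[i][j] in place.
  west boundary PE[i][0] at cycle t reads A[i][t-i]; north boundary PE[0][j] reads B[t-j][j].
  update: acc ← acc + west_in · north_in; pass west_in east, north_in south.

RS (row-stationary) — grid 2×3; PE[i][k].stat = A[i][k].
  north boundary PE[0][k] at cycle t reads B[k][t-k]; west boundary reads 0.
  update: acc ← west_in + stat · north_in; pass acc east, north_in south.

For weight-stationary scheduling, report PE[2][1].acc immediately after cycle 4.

PE[2][1].acc = 52

WS on a 3×2 grid — tracing PE[2][1] and its feeders:
  [0] (1,1) acc=0 (h:0 v:0)
  [0] (2,0) acc=0 (h:0 v:0)
  [0] (2,1) acc=0 (h:0 v:0)
  [1] (1,1) acc=0 (h:0 v:0)
  [1] (2,0) acc=0 (h:0 v:0)
  [1] (2,1) acc=0 (h:0 v:0)
  [2] (1,1) acc=13 (h:9 v:13)
  [2] (2,0) acc=97 (h:5 v:97)
  [2] (2,1) acc=0 (h:0 v:0)
  [3] (1,1) acc=24 (h:6 v:24)
  [3] (2,0) acc=95 (h:7 v:95)
  [3] (2,1) acc=33 (h:5 v:33)
  [4] (1,1) acc=0 (h:0 v:0)
  [4] (2,0) acc=0 (h:0 v:0)
  [4] (2,1) acc=52 (h:7 v:52)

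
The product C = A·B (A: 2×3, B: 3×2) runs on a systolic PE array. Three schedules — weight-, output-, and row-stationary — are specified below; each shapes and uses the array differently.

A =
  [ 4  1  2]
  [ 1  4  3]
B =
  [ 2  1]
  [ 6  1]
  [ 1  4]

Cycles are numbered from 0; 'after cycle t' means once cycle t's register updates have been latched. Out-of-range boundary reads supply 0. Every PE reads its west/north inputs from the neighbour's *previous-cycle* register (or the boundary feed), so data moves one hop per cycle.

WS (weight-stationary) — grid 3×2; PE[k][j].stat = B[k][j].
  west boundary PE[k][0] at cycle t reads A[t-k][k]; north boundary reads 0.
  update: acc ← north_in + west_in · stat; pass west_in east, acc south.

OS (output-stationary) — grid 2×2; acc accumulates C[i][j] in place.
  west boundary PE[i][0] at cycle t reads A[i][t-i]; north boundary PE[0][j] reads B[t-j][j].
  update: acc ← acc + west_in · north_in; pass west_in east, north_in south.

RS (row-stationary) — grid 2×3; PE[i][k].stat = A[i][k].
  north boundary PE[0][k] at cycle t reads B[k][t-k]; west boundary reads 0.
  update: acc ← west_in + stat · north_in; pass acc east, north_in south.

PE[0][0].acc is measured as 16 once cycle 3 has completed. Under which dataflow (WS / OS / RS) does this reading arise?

dataflow = OS

WS (3×2 grid), PE[0][0]:
  step 0 · PE0,0: acc=8; fwd→4 fwd↓8
  step 1 · PE0,0: acc=2; fwd→1 fwd↓2
  step 2 · PE0,0: acc=0; fwd→0 fwd↓0
  step 3 · PE0,0: acc=0; fwd→0 fwd↓0
OS (2×2 grid), PE[0][0]:
  step 0 · PE0,0: acc=8; fwd→4 fwd↓2
  step 1 · PE0,0: acc=14; fwd→1 fwd↓6
  step 2 · PE0,0: acc=16; fwd→2 fwd↓1
  step 3 · PE0,0: acc=16; fwd→0 fwd↓0
RS (2×3 grid), PE[0][0]:
  step 0 · PE0,0: acc=8; fwd→8 fwd↓2
  step 1 · PE0,0: acc=4; fwd→4 fwd↓1
  step 2 · PE0,0: acc=0; fwd→0 fwd↓0
  step 3 · PE0,0: acc=0; fwd→0 fwd↓0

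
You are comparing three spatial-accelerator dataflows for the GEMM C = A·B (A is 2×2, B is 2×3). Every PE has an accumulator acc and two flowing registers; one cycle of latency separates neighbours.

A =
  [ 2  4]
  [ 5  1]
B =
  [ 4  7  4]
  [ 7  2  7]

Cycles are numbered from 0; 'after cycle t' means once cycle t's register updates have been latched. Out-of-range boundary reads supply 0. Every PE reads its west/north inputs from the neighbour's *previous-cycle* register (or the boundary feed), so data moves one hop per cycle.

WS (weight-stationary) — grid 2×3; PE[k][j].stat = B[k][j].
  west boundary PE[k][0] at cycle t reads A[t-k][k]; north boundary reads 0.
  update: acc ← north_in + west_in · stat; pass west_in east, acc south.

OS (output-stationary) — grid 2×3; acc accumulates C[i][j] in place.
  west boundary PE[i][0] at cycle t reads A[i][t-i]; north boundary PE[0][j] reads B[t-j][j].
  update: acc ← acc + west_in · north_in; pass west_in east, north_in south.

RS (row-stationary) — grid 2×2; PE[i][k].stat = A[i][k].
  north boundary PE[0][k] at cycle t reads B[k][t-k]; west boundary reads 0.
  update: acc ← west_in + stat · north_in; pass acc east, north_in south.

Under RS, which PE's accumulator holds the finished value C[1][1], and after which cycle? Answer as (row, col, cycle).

(row, col, cycle) = (1, 1, 3)

Under RS, C[1][1] lands at PE[1][1]:
  cycle 0: PE[1][1] → acc 0, east 0, south 0
  cycle 1: PE[1][1] → acc 0, east 0, south 0
  cycle 2: PE[1][1] → acc 27, east 27, south 7
  cycle 3: PE[1][1] → acc 37, east 37, south 2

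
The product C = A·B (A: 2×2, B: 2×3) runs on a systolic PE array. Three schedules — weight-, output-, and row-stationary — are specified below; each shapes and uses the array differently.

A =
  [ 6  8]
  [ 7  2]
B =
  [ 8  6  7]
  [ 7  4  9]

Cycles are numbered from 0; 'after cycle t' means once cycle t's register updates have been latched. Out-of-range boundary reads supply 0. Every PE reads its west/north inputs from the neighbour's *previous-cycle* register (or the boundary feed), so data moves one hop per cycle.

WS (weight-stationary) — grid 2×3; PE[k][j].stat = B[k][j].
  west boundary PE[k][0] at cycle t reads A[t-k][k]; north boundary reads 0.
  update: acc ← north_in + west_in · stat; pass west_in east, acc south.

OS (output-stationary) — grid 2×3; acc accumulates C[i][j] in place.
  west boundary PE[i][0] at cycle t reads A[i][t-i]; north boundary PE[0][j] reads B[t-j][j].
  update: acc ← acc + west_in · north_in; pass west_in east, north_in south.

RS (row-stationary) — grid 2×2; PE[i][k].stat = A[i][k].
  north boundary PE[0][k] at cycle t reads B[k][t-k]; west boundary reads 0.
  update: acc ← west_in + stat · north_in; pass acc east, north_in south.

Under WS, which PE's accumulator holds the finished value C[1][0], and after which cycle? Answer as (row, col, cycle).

WS: C[1][0] accumulates in PE[1][0]:
  step 0 · PE1,0: acc=0; fwd→0 fwd↓0
  step 1 · PE1,0: acc=104; fwd→8 fwd↓104
  step 2 · PE1,0: acc=70; fwd→2 fwd↓70

(row, col, cycle) = (1, 0, 2)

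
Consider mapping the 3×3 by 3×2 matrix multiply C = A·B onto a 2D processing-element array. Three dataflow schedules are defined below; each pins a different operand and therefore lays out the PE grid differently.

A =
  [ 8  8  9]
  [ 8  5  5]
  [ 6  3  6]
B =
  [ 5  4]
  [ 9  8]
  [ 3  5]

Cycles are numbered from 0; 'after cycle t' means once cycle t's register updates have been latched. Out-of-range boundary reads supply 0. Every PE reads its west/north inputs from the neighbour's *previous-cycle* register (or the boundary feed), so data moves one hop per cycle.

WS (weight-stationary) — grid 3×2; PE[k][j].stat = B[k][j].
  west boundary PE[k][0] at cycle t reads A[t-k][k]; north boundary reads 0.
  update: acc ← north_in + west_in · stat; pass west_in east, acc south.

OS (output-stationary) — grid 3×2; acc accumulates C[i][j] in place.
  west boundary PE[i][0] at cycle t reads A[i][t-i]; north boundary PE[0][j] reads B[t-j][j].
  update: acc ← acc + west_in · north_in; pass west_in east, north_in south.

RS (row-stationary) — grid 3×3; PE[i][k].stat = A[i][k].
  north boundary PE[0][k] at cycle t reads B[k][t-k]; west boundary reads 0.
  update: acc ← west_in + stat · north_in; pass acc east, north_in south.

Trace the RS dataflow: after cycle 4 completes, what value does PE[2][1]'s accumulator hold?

RS (3×3). Following PE[2][1] plus its west/north inputs:
  after 0 — PE[1][1] acc=0, pass-E 0, pass-S 0
  after 0 — PE[2][0] acc=0, pass-E 0, pass-S 0
  after 0 — PE[2][1] acc=0, pass-E 0, pass-S 0
  after 1 — PE[1][1] acc=0, pass-E 0, pass-S 0
  after 1 — PE[2][0] acc=0, pass-E 0, pass-S 0
  after 1 — PE[2][1] acc=0, pass-E 0, pass-S 0
  after 2 — PE[1][1] acc=85, pass-E 85, pass-S 9
  after 2 — PE[2][0] acc=30, pass-E 30, pass-S 5
  after 2 — PE[2][1] acc=0, pass-E 0, pass-S 0
  after 3 — PE[1][1] acc=72, pass-E 72, pass-S 8
  after 3 — PE[2][0] acc=24, pass-E 24, pass-S 4
  after 3 — PE[2][1] acc=57, pass-E 57, pass-S 9
  after 4 — PE[1][1] acc=0, pass-E 0, pass-S 0
  after 4 — PE[2][0] acc=0, pass-E 0, pass-S 0
  after 4 — PE[2][1] acc=48, pass-E 48, pass-S 8

PE[2][1].acc = 48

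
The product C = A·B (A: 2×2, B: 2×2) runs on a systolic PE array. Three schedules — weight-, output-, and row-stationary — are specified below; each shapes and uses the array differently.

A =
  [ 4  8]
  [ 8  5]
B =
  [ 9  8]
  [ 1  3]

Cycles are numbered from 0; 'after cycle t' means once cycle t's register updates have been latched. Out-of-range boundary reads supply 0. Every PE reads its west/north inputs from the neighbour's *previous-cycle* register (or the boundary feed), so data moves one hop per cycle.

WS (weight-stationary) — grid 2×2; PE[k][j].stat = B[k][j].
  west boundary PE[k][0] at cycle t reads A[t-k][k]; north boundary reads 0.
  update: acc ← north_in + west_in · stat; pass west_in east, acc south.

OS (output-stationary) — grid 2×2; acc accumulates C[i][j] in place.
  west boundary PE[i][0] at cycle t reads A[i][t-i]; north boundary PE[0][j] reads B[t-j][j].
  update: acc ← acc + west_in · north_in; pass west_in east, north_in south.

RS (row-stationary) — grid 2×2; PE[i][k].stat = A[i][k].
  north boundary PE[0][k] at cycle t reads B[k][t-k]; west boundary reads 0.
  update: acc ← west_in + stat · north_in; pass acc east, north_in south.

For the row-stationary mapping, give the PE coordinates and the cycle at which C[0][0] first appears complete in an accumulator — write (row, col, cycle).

(row, col, cycle) = (0, 1, 1)

RS — PE[0][1] is where C[0][0] collects:
  t=0 PE[0][1]: acc=0 h=0 v=0
  t=1 PE[0][1]: acc=44 h=44 v=1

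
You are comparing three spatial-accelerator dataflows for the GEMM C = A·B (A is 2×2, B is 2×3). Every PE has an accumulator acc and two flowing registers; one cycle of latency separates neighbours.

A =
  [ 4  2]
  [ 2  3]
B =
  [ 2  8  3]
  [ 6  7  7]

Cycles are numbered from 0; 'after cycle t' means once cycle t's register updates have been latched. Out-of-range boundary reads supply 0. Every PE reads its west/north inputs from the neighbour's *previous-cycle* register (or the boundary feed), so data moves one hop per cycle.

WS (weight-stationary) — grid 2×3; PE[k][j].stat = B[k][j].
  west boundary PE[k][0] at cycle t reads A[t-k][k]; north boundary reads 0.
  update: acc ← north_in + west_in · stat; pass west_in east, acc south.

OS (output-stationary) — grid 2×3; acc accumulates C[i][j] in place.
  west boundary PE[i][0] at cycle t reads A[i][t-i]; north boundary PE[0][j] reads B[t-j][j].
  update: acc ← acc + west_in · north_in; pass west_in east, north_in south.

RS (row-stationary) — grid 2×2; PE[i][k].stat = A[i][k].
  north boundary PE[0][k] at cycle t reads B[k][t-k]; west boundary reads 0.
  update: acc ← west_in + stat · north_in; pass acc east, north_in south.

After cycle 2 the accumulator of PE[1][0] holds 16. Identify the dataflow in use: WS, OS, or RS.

Under WS (2×3), PE[1][0]:
  @0  [1,0]  acc 0  |  →0  ↓0
  @1  [1,0]  acc 20  |  →2  ↓20
  @2  [1,0]  acc 22  |  →3  ↓22
Under OS (2×3), PE[1][0]:
  @0  [1,0]  acc 0  |  →0  ↓0
  @1  [1,0]  acc 4  |  →2  ↓2
  @2  [1,0]  acc 22  |  →3  ↓6
Under RS (2×2), PE[1][0]:
  @0  [1,0]  acc 0  |  →0  ↓0
  @1  [1,0]  acc 4  |  →4  ↓2
  @2  [1,0]  acc 16  |  →16  ↓8

dataflow = RS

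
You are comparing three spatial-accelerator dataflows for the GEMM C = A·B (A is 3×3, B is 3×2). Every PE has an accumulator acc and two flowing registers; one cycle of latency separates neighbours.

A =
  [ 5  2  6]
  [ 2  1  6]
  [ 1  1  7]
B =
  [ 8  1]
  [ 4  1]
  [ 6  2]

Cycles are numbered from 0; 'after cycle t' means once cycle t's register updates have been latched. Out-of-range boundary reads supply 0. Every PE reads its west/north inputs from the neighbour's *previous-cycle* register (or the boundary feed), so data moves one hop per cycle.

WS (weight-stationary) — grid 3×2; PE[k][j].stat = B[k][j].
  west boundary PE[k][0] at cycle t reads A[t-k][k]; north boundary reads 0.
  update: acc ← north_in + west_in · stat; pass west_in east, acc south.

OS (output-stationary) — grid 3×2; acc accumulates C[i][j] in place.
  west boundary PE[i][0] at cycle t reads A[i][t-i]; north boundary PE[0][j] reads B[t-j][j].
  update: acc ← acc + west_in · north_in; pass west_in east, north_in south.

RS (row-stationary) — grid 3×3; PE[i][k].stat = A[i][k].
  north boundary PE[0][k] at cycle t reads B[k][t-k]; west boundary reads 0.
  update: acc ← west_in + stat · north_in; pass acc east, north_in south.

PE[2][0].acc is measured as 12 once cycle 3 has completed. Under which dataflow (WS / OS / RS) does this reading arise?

WS [3×2] PE[2][0] across cycles:
  t=0 PE[2][0]: acc=0 h=0 v=0
  t=1 PE[2][0]: acc=0 h=0 v=0
  t=2 PE[2][0]: acc=84 h=6 v=84
  t=3 PE[2][0]: acc=56 h=6 v=56
OS [3×2] PE[2][0] across cycles:
  t=0 PE[2][0]: acc=0 h=0 v=0
  t=1 PE[2][0]: acc=0 h=0 v=0
  t=2 PE[2][0]: acc=8 h=1 v=8
  t=3 PE[2][0]: acc=12 h=1 v=4
RS [3×3] PE[2][0] across cycles:
  t=0 PE[2][0]: acc=0 h=0 v=0
  t=1 PE[2][0]: acc=0 h=0 v=0
  t=2 PE[2][0]: acc=8 h=8 v=8
  t=3 PE[2][0]: acc=1 h=1 v=1

dataflow = OS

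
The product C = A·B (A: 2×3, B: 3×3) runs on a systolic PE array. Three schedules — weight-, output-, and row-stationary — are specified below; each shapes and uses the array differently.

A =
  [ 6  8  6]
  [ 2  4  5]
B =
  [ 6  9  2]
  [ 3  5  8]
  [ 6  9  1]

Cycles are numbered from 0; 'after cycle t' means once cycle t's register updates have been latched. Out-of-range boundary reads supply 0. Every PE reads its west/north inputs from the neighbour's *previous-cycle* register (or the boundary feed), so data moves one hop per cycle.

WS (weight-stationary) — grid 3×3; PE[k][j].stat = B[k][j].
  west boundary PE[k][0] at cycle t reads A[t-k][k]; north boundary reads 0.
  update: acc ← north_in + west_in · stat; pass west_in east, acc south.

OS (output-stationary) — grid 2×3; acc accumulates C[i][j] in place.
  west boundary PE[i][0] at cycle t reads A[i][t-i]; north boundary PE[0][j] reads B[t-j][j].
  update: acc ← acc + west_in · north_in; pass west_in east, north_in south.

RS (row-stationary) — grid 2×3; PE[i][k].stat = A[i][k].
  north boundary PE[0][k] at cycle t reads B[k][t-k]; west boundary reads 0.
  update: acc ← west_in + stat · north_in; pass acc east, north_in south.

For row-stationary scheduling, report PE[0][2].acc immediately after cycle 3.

Tracing RS — 2×3 array, target PE[0][2]:
  step 0 · PE0,1: acc=0; fwd→0 fwd↓0
  step 0 · PE0,2: acc=0; fwd→0 fwd↓0
  step 1 · PE0,1: acc=60; fwd→60 fwd↓3
  step 1 · PE0,2: acc=0; fwd→0 fwd↓0
  step 2 · PE0,1: acc=94; fwd→94 fwd↓5
  step 2 · PE0,2: acc=96; fwd→96 fwd↓6
  step 3 · PE0,1: acc=76; fwd→76 fwd↓8
  step 3 · PE0,2: acc=148; fwd→148 fwd↓9

PE[0][2].acc = 148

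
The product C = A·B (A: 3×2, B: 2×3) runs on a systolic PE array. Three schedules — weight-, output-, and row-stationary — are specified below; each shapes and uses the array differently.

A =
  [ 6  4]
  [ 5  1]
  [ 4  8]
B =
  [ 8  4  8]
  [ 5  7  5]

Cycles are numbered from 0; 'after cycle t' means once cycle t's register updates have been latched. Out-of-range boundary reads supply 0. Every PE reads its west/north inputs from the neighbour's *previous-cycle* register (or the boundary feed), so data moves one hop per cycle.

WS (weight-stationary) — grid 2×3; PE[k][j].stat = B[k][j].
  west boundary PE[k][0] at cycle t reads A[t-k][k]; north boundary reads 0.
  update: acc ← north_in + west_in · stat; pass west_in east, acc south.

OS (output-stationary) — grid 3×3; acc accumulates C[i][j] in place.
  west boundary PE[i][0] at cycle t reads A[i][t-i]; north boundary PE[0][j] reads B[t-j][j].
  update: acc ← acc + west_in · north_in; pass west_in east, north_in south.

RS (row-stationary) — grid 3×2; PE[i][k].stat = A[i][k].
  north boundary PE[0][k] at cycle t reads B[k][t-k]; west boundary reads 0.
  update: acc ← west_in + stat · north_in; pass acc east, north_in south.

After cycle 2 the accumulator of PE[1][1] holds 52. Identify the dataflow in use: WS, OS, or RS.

dataflow = WS

WS (2×3 grid), PE[1][1]:
  @0  [1,1]  acc 0  |  →0  ↓0
  @1  [1,1]  acc 0  |  →0  ↓0
  @2  [1,1]  acc 52  |  →4  ↓52
OS (3×3 grid), PE[1][1]:
  @0  [1,1]  acc 0  |  →0  ↓0
  @1  [1,1]  acc 0  |  →0  ↓0
  @2  [1,1]  acc 20  |  →5  ↓4
RS (3×2 grid), PE[1][1]:
  @0  [1,1]  acc 0  |  →0  ↓0
  @1  [1,1]  acc 0  |  →0  ↓0
  @2  [1,1]  acc 45  |  →45  ↓5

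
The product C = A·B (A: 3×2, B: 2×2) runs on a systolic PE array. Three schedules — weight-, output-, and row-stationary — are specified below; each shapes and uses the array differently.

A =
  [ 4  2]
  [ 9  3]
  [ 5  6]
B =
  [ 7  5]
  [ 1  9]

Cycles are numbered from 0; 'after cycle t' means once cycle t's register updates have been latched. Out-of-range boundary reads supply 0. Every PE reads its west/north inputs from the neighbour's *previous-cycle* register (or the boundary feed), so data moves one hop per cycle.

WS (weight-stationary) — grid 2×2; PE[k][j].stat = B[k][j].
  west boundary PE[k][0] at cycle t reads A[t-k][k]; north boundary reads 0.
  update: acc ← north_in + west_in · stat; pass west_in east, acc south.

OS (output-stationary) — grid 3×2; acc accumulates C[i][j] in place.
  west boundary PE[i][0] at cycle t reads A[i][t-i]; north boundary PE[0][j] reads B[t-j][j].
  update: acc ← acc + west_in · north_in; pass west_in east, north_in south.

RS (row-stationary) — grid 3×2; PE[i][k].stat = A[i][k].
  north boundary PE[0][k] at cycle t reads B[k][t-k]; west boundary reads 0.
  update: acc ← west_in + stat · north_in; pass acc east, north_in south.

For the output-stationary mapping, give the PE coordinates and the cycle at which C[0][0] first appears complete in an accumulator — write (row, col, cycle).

OS: C[0][0] accumulates in PE[0][0]:
  cycle 0: PE[0][0] → acc 28, east 4, south 7
  cycle 1: PE[0][0] → acc 30, east 2, south 1

(row, col, cycle) = (0, 0, 1)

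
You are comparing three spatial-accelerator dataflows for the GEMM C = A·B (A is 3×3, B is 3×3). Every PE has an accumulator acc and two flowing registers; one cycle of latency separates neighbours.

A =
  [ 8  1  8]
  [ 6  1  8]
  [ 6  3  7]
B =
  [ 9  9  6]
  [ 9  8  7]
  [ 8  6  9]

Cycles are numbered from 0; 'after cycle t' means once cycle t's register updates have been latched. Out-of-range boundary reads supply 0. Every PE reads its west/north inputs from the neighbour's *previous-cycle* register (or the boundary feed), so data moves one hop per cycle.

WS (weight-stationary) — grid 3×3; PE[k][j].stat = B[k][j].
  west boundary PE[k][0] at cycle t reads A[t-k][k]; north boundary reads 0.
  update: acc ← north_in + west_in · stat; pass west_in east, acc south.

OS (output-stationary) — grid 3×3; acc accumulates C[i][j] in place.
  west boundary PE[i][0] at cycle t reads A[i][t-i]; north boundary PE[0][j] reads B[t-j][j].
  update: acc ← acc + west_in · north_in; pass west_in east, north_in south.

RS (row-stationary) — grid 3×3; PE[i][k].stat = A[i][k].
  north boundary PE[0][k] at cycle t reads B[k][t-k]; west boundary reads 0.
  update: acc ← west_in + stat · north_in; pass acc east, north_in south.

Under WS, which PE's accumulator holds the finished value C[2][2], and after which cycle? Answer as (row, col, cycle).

WS — PE[2][2] is where C[2][2] collects:
  0: (2,2).acc=0  regs=<0,0>
  1: (2,2).acc=0  regs=<0,0>
  2: (2,2).acc=0  regs=<0,0>
  3: (2,2).acc=0  regs=<0,0>
  4: (2,2).acc=127  regs=<8,127>
  5: (2,2).acc=115  regs=<8,115>
  6: (2,2).acc=120  regs=<7,120>

(row, col, cycle) = (2, 2, 6)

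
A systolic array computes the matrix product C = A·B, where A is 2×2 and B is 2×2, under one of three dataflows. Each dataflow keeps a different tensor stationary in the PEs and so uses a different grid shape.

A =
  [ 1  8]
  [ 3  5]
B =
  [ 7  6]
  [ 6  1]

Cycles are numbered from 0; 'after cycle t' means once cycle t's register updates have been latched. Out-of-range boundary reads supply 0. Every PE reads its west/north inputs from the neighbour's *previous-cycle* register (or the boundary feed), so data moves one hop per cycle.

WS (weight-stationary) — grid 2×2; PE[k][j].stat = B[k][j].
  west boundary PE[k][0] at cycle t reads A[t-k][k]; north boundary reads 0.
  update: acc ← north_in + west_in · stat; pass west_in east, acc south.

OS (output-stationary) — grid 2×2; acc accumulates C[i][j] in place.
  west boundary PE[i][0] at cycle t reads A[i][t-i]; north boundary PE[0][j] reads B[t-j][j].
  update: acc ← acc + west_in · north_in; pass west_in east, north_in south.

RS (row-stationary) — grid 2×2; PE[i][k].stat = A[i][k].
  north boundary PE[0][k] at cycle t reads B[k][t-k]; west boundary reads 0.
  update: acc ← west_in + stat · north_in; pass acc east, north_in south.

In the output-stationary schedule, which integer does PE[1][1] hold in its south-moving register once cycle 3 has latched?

OS 2×2: PE[1][1] cycle-by-cycle (with neighbour feeds):
  cycle 0: PE[0][1] → acc 0, east 0, south 0
  cycle 0: PE[1][0] → acc 0, east 0, south 0
  cycle 0: PE[1][1] → acc 0, east 0, south 0
  cycle 1: PE[0][1] → acc 6, east 1, south 6
  cycle 1: PE[1][0] → acc 21, east 3, south 7
  cycle 1: PE[1][1] → acc 0, east 0, south 0
  cycle 2: PE[0][1] → acc 14, east 8, south 1
  cycle 2: PE[1][0] → acc 51, east 5, south 6
  cycle 2: PE[1][1] → acc 18, east 3, south 6
  cycle 3: PE[0][1] → acc 14, east 0, south 0
  cycle 3: PE[1][0] → acc 51, east 0, south 0
  cycle 3: PE[1][1] → acc 23, east 5, south 1

register = 1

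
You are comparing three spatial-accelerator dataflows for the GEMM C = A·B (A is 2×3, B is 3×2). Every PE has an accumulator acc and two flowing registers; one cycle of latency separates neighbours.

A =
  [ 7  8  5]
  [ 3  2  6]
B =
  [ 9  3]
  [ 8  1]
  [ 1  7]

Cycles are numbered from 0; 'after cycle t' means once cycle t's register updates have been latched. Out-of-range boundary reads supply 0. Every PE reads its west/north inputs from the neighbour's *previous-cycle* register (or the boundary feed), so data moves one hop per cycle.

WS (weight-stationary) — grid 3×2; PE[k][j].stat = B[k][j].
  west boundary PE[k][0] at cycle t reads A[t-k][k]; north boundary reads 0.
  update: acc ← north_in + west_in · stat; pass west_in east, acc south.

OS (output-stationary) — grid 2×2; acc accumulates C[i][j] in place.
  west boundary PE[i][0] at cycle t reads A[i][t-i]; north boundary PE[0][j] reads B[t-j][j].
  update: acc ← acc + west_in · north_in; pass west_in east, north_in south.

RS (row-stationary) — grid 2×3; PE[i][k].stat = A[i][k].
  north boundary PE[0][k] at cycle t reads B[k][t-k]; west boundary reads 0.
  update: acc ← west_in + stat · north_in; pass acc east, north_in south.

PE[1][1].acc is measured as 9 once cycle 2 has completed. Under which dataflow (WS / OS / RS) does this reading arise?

dataflow = OS

WS [3×2] PE[1][1] across cycles:
  @0  [1,1]  acc 0  |  →0  ↓0
  @1  [1,1]  acc 0  |  →0  ↓0
  @2  [1,1]  acc 29  |  →8  ↓29
OS [2×2] PE[1][1] across cycles:
  @0  [1,1]  acc 0  |  →0  ↓0
  @1  [1,1]  acc 0  |  →0  ↓0
  @2  [1,1]  acc 9  |  →3  ↓3
RS [2×3] PE[1][1] across cycles:
  @0  [1,1]  acc 0  |  →0  ↓0
  @1  [1,1]  acc 0  |  →0  ↓0
  @2  [1,1]  acc 43  |  →43  ↓8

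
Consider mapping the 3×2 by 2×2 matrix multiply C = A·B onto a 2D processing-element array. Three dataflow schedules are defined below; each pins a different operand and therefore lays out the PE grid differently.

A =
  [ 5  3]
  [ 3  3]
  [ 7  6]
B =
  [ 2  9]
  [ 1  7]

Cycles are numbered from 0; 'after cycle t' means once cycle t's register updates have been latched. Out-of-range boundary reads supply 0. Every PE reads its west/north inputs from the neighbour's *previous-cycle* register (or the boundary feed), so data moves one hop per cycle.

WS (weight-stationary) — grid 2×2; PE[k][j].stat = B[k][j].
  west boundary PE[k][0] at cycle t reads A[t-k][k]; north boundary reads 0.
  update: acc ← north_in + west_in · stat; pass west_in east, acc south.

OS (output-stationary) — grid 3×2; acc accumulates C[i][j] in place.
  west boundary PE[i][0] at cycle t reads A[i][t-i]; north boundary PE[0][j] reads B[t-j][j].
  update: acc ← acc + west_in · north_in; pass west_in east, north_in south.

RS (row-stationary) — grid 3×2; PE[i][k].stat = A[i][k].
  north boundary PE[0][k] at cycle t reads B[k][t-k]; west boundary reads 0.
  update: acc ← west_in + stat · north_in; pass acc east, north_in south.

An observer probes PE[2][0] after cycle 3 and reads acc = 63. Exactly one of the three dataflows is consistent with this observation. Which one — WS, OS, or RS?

dataflow = RS

— WS: 2×2 array has no PE[2][0].
OS [3×2] PE[2][0] across cycles:
  c0 r2c0: 0 / 0 / 0
  c1 r2c0: 0 / 0 / 0
  c2 r2c0: 14 / 7 / 2
  c3 r2c0: 20 / 6 / 1
RS [3×2] PE[2][0] across cycles:
  c0 r2c0: 0 / 0 / 0
  c1 r2c0: 0 / 0 / 0
  c2 r2c0: 14 / 14 / 2
  c3 r2c0: 63 / 63 / 9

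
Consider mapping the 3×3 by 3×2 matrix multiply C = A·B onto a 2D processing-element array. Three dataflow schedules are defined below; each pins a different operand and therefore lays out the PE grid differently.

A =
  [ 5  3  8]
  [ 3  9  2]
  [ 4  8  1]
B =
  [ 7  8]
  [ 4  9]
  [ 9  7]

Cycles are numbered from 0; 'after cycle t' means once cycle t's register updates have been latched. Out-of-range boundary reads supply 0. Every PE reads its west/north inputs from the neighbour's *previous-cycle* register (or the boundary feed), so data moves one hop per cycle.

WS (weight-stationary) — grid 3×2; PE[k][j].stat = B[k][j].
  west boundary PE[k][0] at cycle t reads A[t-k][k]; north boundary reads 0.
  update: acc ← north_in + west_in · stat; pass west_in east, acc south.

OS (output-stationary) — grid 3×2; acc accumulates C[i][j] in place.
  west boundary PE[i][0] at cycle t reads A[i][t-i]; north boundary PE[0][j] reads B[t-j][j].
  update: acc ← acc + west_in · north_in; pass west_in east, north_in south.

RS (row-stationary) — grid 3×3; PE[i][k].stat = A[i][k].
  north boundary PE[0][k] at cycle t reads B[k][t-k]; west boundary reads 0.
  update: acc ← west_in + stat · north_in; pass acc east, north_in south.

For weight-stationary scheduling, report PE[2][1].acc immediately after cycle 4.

PE[2][1].acc = 119

WS on a 3×2 grid — tracing PE[2][1] and its feeders:
  0: (1,1).acc=0  regs=<0,0>
  0: (2,0).acc=0  regs=<0,0>
  0: (2,1).acc=0  regs=<0,0>
  1: (1,1).acc=0  regs=<0,0>
  1: (2,0).acc=0  regs=<0,0>
  1: (2,1).acc=0  regs=<0,0>
  2: (1,1).acc=67  regs=<3,67>
  2: (2,0).acc=119  regs=<8,119>
  2: (2,1).acc=0  regs=<0,0>
  3: (1,1).acc=105  regs=<9,105>
  3: (2,0).acc=75  regs=<2,75>
  3: (2,1).acc=123  regs=<8,123>
  4: (1,1).acc=104  regs=<8,104>
  4: (2,0).acc=69  regs=<1,69>
  4: (2,1).acc=119  regs=<2,119>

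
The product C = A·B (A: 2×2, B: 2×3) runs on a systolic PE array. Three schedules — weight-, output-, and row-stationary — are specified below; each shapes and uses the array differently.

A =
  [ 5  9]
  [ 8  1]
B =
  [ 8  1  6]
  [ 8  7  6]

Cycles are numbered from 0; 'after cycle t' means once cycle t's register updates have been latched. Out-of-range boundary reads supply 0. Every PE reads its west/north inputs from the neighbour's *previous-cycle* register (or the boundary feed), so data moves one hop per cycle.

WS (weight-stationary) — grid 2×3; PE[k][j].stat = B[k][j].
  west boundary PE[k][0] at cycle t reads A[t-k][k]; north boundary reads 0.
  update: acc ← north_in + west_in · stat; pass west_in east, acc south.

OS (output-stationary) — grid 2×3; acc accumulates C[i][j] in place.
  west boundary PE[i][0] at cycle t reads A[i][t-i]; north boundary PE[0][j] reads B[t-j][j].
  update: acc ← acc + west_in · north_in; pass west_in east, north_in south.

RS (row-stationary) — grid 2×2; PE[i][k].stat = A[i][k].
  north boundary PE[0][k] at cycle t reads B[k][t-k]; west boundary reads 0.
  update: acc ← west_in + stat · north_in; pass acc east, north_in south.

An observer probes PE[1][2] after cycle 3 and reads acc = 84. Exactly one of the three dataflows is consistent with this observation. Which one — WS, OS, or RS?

dataflow = WS

— WS: 2×3; PE[1][2] trace:
  cycle 0: PE[1][2] → acc 0, east 0, south 0
  cycle 1: PE[1][2] → acc 0, east 0, south 0
  cycle 2: PE[1][2] → acc 0, east 0, south 0
  cycle 3: PE[1][2] → acc 84, east 9, south 84
— OS: 2×3; PE[1][2] trace:
  cycle 0: PE[1][2] → acc 0, east 0, south 0
  cycle 1: PE[1][2] → acc 0, east 0, south 0
  cycle 2: PE[1][2] → acc 0, east 0, south 0
  cycle 3: PE[1][2] → acc 48, east 8, south 6
RS (2×2): PE[1][2] does not exist.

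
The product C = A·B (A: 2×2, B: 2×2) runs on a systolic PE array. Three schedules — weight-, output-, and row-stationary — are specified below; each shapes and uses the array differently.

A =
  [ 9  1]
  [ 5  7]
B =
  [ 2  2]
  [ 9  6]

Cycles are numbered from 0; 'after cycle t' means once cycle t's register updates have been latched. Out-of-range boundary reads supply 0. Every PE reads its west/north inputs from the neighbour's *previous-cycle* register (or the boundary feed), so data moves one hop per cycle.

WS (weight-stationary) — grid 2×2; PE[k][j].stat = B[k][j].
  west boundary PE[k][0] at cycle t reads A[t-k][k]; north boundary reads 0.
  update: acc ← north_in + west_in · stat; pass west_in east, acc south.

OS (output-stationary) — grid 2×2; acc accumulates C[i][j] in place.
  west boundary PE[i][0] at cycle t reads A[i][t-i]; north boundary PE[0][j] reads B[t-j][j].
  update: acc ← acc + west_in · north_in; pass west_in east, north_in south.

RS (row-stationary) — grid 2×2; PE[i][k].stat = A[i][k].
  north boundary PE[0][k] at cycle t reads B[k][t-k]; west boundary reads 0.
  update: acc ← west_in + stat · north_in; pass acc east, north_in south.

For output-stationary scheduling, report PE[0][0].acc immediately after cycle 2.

PE[0][0].acc = 27

OS 2×2: PE[0][0] cycle-by-cycle (with neighbour feeds):
  step 0 · PE0,0: acc=18; fwd→9 fwd↓2
  step 1 · PE0,0: acc=27; fwd→1 fwd↓9
  step 2 · PE0,0: acc=27; fwd→0 fwd↓0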